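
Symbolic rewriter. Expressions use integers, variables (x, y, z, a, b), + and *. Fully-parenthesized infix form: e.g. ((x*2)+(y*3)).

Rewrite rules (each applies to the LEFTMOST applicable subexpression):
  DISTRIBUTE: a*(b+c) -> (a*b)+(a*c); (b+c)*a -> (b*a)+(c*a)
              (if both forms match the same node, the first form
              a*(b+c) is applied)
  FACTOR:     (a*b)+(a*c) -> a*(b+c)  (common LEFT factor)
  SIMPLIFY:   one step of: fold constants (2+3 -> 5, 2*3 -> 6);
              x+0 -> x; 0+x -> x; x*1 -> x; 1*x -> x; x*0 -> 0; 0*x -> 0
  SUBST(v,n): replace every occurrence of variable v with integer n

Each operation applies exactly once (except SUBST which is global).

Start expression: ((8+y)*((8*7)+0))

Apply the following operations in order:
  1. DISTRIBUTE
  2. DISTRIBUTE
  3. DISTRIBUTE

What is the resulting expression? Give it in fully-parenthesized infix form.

Answer: (((8*(8*7))+(y*(8*7)))+((8*0)+(y*0)))

Derivation:
Start: ((8+y)*((8*7)+0))
Apply DISTRIBUTE at root (target: ((8+y)*((8*7)+0))): ((8+y)*((8*7)+0)) -> (((8+y)*(8*7))+((8+y)*0))
Apply DISTRIBUTE at L (target: ((8+y)*(8*7))): (((8+y)*(8*7))+((8+y)*0)) -> (((8*(8*7))+(y*(8*7)))+((8+y)*0))
Apply DISTRIBUTE at R (target: ((8+y)*0)): (((8*(8*7))+(y*(8*7)))+((8+y)*0)) -> (((8*(8*7))+(y*(8*7)))+((8*0)+(y*0)))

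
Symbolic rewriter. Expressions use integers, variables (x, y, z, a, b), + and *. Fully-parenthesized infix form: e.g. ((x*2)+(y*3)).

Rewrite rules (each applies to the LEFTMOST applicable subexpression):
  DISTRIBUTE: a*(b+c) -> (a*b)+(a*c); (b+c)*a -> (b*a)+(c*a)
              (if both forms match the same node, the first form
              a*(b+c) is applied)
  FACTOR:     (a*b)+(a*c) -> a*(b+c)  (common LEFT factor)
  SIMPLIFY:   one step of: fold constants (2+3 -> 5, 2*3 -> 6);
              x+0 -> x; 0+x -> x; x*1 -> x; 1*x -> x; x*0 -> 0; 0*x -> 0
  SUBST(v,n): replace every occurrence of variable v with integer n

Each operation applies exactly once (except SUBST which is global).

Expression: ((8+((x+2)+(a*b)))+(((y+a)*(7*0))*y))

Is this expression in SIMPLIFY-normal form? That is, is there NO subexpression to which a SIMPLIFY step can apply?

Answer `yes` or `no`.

Expression: ((8+((x+2)+(a*b)))+(((y+a)*(7*0))*y))
Scanning for simplifiable subexpressions (pre-order)...
  at root: ((8+((x+2)+(a*b)))+(((y+a)*(7*0))*y)) (not simplifiable)
  at L: (8+((x+2)+(a*b))) (not simplifiable)
  at LR: ((x+2)+(a*b)) (not simplifiable)
  at LRL: (x+2) (not simplifiable)
  at LRR: (a*b) (not simplifiable)
  at R: (((y+a)*(7*0))*y) (not simplifiable)
  at RL: ((y+a)*(7*0)) (not simplifiable)
  at RLL: (y+a) (not simplifiable)
  at RLR: (7*0) (SIMPLIFIABLE)
Found simplifiable subexpr at path RLR: (7*0)
One SIMPLIFY step would give: ((8+((x+2)+(a*b)))+(((y+a)*0)*y))
-> NOT in normal form.

Answer: no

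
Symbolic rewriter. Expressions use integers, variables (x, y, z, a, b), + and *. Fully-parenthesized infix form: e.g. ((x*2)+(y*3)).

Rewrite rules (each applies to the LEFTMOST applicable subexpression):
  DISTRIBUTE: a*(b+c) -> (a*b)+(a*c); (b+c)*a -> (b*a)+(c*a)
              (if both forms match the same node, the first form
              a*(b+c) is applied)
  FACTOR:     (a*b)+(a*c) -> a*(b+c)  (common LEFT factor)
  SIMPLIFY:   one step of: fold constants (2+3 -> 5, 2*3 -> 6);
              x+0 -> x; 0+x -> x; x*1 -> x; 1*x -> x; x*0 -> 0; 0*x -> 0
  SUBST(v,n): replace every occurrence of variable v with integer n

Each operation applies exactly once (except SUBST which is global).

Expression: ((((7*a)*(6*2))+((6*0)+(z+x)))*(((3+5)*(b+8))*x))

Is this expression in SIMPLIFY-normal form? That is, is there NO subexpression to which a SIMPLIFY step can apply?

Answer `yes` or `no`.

Expression: ((((7*a)*(6*2))+((6*0)+(z+x)))*(((3+5)*(b+8))*x))
Scanning for simplifiable subexpressions (pre-order)...
  at root: ((((7*a)*(6*2))+((6*0)+(z+x)))*(((3+5)*(b+8))*x)) (not simplifiable)
  at L: (((7*a)*(6*2))+((6*0)+(z+x))) (not simplifiable)
  at LL: ((7*a)*(6*2)) (not simplifiable)
  at LLL: (7*a) (not simplifiable)
  at LLR: (6*2) (SIMPLIFIABLE)
  at LR: ((6*0)+(z+x)) (not simplifiable)
  at LRL: (6*0) (SIMPLIFIABLE)
  at LRR: (z+x) (not simplifiable)
  at R: (((3+5)*(b+8))*x) (not simplifiable)
  at RL: ((3+5)*(b+8)) (not simplifiable)
  at RLL: (3+5) (SIMPLIFIABLE)
  at RLR: (b+8) (not simplifiable)
Found simplifiable subexpr at path LLR: (6*2)
One SIMPLIFY step would give: ((((7*a)*12)+((6*0)+(z+x)))*(((3+5)*(b+8))*x))
-> NOT in normal form.

Answer: no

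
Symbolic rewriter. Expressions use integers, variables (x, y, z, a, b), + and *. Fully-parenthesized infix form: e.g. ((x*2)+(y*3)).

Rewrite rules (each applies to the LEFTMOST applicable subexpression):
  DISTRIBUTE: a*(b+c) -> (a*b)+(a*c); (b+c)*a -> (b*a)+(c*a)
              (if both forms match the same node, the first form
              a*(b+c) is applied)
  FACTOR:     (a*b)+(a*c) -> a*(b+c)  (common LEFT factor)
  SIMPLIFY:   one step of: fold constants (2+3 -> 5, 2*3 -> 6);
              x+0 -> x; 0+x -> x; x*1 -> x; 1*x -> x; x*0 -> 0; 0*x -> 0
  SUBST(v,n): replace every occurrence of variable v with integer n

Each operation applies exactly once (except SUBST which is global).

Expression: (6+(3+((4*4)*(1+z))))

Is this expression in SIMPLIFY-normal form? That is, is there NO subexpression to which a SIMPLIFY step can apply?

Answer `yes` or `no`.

Answer: no

Derivation:
Expression: (6+(3+((4*4)*(1+z))))
Scanning for simplifiable subexpressions (pre-order)...
  at root: (6+(3+((4*4)*(1+z)))) (not simplifiable)
  at R: (3+((4*4)*(1+z))) (not simplifiable)
  at RR: ((4*4)*(1+z)) (not simplifiable)
  at RRL: (4*4) (SIMPLIFIABLE)
  at RRR: (1+z) (not simplifiable)
Found simplifiable subexpr at path RRL: (4*4)
One SIMPLIFY step would give: (6+(3+(16*(1+z))))
-> NOT in normal form.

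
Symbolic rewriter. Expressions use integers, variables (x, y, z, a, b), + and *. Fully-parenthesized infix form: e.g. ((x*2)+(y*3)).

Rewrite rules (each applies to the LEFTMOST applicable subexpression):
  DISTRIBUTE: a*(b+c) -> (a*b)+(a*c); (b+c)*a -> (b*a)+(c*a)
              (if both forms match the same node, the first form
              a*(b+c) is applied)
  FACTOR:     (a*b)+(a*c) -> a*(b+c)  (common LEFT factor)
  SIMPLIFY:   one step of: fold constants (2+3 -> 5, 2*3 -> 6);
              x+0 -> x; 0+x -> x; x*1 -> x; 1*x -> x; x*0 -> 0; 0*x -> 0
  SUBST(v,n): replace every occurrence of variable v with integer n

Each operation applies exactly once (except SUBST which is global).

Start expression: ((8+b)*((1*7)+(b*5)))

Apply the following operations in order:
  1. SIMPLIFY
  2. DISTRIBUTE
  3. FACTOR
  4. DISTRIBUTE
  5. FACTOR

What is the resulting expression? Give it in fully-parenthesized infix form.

Start: ((8+b)*((1*7)+(b*5)))
Apply SIMPLIFY at RL (target: (1*7)): ((8+b)*((1*7)+(b*5))) -> ((8+b)*(7+(b*5)))
Apply DISTRIBUTE at root (target: ((8+b)*(7+(b*5)))): ((8+b)*(7+(b*5))) -> (((8+b)*7)+((8+b)*(b*5)))
Apply FACTOR at root (target: (((8+b)*7)+((8+b)*(b*5)))): (((8+b)*7)+((8+b)*(b*5))) -> ((8+b)*(7+(b*5)))
Apply DISTRIBUTE at root (target: ((8+b)*(7+(b*5)))): ((8+b)*(7+(b*5))) -> (((8+b)*7)+((8+b)*(b*5)))
Apply FACTOR at root (target: (((8+b)*7)+((8+b)*(b*5)))): (((8+b)*7)+((8+b)*(b*5))) -> ((8+b)*(7+(b*5)))

Answer: ((8+b)*(7+(b*5)))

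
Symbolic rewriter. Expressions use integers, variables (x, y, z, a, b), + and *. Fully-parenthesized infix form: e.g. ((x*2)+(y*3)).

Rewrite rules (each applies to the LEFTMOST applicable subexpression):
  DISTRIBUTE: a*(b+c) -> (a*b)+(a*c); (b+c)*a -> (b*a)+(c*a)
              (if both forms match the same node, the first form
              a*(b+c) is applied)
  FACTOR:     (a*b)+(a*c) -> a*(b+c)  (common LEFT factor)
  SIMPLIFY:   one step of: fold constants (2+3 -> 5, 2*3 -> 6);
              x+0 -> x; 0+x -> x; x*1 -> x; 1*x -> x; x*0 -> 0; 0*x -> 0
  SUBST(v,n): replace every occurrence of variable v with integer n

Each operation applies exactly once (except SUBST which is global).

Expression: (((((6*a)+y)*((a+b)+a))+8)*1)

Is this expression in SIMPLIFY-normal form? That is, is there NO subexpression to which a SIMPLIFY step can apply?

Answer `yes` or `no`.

Answer: no

Derivation:
Expression: (((((6*a)+y)*((a+b)+a))+8)*1)
Scanning for simplifiable subexpressions (pre-order)...
  at root: (((((6*a)+y)*((a+b)+a))+8)*1) (SIMPLIFIABLE)
  at L: ((((6*a)+y)*((a+b)+a))+8) (not simplifiable)
  at LL: (((6*a)+y)*((a+b)+a)) (not simplifiable)
  at LLL: ((6*a)+y) (not simplifiable)
  at LLLL: (6*a) (not simplifiable)
  at LLR: ((a+b)+a) (not simplifiable)
  at LLRL: (a+b) (not simplifiable)
Found simplifiable subexpr at path root: (((((6*a)+y)*((a+b)+a))+8)*1)
One SIMPLIFY step would give: ((((6*a)+y)*((a+b)+a))+8)
-> NOT in normal form.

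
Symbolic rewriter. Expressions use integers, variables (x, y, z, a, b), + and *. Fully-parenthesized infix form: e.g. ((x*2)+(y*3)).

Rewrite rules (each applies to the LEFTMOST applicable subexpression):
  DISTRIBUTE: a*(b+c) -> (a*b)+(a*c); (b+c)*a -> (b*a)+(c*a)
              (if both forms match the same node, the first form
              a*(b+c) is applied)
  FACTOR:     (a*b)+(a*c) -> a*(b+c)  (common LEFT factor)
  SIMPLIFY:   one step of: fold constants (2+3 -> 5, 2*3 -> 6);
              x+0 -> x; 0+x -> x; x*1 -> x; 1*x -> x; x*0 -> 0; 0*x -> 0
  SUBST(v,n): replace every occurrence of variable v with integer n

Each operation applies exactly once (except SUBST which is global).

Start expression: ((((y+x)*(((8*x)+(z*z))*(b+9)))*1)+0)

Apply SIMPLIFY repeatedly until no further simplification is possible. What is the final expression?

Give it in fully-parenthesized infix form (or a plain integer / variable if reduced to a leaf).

Answer: ((y+x)*(((8*x)+(z*z))*(b+9)))

Derivation:
Start: ((((y+x)*(((8*x)+(z*z))*(b+9)))*1)+0)
Step 1: at root: ((((y+x)*(((8*x)+(z*z))*(b+9)))*1)+0) -> (((y+x)*(((8*x)+(z*z))*(b+9)))*1); overall: ((((y+x)*(((8*x)+(z*z))*(b+9)))*1)+0) -> (((y+x)*(((8*x)+(z*z))*(b+9)))*1)
Step 2: at root: (((y+x)*(((8*x)+(z*z))*(b+9)))*1) -> ((y+x)*(((8*x)+(z*z))*(b+9))); overall: (((y+x)*(((8*x)+(z*z))*(b+9)))*1) -> ((y+x)*(((8*x)+(z*z))*(b+9)))
Fixed point: ((y+x)*(((8*x)+(z*z))*(b+9)))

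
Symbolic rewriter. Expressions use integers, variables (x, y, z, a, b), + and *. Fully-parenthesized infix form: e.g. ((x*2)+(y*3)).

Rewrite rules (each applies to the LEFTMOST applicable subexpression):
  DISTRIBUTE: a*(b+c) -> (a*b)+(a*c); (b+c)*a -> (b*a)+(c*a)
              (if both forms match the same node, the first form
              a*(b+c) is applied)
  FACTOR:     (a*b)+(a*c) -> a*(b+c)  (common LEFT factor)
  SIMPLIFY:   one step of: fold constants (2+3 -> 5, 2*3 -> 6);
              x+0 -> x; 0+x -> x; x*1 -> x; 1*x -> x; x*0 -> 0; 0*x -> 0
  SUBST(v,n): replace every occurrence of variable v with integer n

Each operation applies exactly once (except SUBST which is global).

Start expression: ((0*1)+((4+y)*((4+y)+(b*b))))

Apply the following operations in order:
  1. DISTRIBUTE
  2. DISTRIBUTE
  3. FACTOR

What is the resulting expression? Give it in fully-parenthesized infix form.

Start: ((0*1)+((4+y)*((4+y)+(b*b))))
Apply DISTRIBUTE at R (target: ((4+y)*((4+y)+(b*b)))): ((0*1)+((4+y)*((4+y)+(b*b)))) -> ((0*1)+(((4+y)*(4+y))+((4+y)*(b*b))))
Apply DISTRIBUTE at RL (target: ((4+y)*(4+y))): ((0*1)+(((4+y)*(4+y))+((4+y)*(b*b)))) -> ((0*1)+((((4+y)*4)+((4+y)*y))+((4+y)*(b*b))))
Apply FACTOR at RL (target: (((4+y)*4)+((4+y)*y))): ((0*1)+((((4+y)*4)+((4+y)*y))+((4+y)*(b*b)))) -> ((0*1)+(((4+y)*(4+y))+((4+y)*(b*b))))

Answer: ((0*1)+(((4+y)*(4+y))+((4+y)*(b*b))))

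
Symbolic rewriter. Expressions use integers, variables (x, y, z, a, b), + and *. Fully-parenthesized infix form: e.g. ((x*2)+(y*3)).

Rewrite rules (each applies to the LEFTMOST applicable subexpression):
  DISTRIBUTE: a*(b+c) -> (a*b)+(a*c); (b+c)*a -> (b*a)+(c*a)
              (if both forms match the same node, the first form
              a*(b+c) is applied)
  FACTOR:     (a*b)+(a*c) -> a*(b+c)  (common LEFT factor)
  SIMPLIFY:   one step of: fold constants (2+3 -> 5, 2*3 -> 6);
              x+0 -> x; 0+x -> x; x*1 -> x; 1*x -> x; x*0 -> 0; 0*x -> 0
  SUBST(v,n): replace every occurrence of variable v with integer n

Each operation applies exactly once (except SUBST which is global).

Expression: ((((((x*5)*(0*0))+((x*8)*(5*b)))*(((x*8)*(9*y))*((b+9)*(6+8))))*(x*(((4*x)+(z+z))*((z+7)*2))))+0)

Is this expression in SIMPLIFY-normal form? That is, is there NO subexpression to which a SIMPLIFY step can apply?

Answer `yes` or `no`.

Answer: no

Derivation:
Expression: ((((((x*5)*(0*0))+((x*8)*(5*b)))*(((x*8)*(9*y))*((b+9)*(6+8))))*(x*(((4*x)+(z+z))*((z+7)*2))))+0)
Scanning for simplifiable subexpressions (pre-order)...
  at root: ((((((x*5)*(0*0))+((x*8)*(5*b)))*(((x*8)*(9*y))*((b+9)*(6+8))))*(x*(((4*x)+(z+z))*((z+7)*2))))+0) (SIMPLIFIABLE)
  at L: (((((x*5)*(0*0))+((x*8)*(5*b)))*(((x*8)*(9*y))*((b+9)*(6+8))))*(x*(((4*x)+(z+z))*((z+7)*2)))) (not simplifiable)
  at LL: ((((x*5)*(0*0))+((x*8)*(5*b)))*(((x*8)*(9*y))*((b+9)*(6+8)))) (not simplifiable)
  at LLL: (((x*5)*(0*0))+((x*8)*(5*b))) (not simplifiable)
  at LLLL: ((x*5)*(0*0)) (not simplifiable)
  at LLLLL: (x*5) (not simplifiable)
  at LLLLR: (0*0) (SIMPLIFIABLE)
  at LLLR: ((x*8)*(5*b)) (not simplifiable)
  at LLLRL: (x*8) (not simplifiable)
  at LLLRR: (5*b) (not simplifiable)
  at LLR: (((x*8)*(9*y))*((b+9)*(6+8))) (not simplifiable)
  at LLRL: ((x*8)*(9*y)) (not simplifiable)
  at LLRLL: (x*8) (not simplifiable)
  at LLRLR: (9*y) (not simplifiable)
  at LLRR: ((b+9)*(6+8)) (not simplifiable)
  at LLRRL: (b+9) (not simplifiable)
  at LLRRR: (6+8) (SIMPLIFIABLE)
  at LR: (x*(((4*x)+(z+z))*((z+7)*2))) (not simplifiable)
  at LRR: (((4*x)+(z+z))*((z+7)*2)) (not simplifiable)
  at LRRL: ((4*x)+(z+z)) (not simplifiable)
  at LRRLL: (4*x) (not simplifiable)
  at LRRLR: (z+z) (not simplifiable)
  at LRRR: ((z+7)*2) (not simplifiable)
  at LRRRL: (z+7) (not simplifiable)
Found simplifiable subexpr at path root: ((((((x*5)*(0*0))+((x*8)*(5*b)))*(((x*8)*(9*y))*((b+9)*(6+8))))*(x*(((4*x)+(z+z))*((z+7)*2))))+0)
One SIMPLIFY step would give: (((((x*5)*(0*0))+((x*8)*(5*b)))*(((x*8)*(9*y))*((b+9)*(6+8))))*(x*(((4*x)+(z+z))*((z+7)*2))))
-> NOT in normal form.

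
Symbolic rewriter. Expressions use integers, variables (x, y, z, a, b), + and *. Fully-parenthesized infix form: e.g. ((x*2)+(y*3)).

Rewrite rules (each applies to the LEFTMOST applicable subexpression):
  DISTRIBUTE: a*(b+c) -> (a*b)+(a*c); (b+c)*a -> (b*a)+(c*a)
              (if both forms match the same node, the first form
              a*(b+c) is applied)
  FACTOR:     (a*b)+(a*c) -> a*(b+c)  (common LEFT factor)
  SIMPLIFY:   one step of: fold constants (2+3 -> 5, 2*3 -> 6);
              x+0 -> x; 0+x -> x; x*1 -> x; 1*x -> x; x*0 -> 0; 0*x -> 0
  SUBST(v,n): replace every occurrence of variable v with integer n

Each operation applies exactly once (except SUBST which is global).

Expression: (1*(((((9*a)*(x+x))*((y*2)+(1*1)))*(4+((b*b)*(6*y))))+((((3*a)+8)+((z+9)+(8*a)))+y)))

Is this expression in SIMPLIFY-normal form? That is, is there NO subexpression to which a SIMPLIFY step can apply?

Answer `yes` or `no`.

Answer: no

Derivation:
Expression: (1*(((((9*a)*(x+x))*((y*2)+(1*1)))*(4+((b*b)*(6*y))))+((((3*a)+8)+((z+9)+(8*a)))+y)))
Scanning for simplifiable subexpressions (pre-order)...
  at root: (1*(((((9*a)*(x+x))*((y*2)+(1*1)))*(4+((b*b)*(6*y))))+((((3*a)+8)+((z+9)+(8*a)))+y))) (SIMPLIFIABLE)
  at R: (((((9*a)*(x+x))*((y*2)+(1*1)))*(4+((b*b)*(6*y))))+((((3*a)+8)+((z+9)+(8*a)))+y)) (not simplifiable)
  at RL: ((((9*a)*(x+x))*((y*2)+(1*1)))*(4+((b*b)*(6*y)))) (not simplifiable)
  at RLL: (((9*a)*(x+x))*((y*2)+(1*1))) (not simplifiable)
  at RLLL: ((9*a)*(x+x)) (not simplifiable)
  at RLLLL: (9*a) (not simplifiable)
  at RLLLR: (x+x) (not simplifiable)
  at RLLR: ((y*2)+(1*1)) (not simplifiable)
  at RLLRL: (y*2) (not simplifiable)
  at RLLRR: (1*1) (SIMPLIFIABLE)
  at RLR: (4+((b*b)*(6*y))) (not simplifiable)
  at RLRR: ((b*b)*(6*y)) (not simplifiable)
  at RLRRL: (b*b) (not simplifiable)
  at RLRRR: (6*y) (not simplifiable)
  at RR: ((((3*a)+8)+((z+9)+(8*a)))+y) (not simplifiable)
  at RRL: (((3*a)+8)+((z+9)+(8*a))) (not simplifiable)
  at RRLL: ((3*a)+8) (not simplifiable)
  at RRLLL: (3*a) (not simplifiable)
  at RRLR: ((z+9)+(8*a)) (not simplifiable)
  at RRLRL: (z+9) (not simplifiable)
  at RRLRR: (8*a) (not simplifiable)
Found simplifiable subexpr at path root: (1*(((((9*a)*(x+x))*((y*2)+(1*1)))*(4+((b*b)*(6*y))))+((((3*a)+8)+((z+9)+(8*a)))+y)))
One SIMPLIFY step would give: (((((9*a)*(x+x))*((y*2)+(1*1)))*(4+((b*b)*(6*y))))+((((3*a)+8)+((z+9)+(8*a)))+y))
-> NOT in normal form.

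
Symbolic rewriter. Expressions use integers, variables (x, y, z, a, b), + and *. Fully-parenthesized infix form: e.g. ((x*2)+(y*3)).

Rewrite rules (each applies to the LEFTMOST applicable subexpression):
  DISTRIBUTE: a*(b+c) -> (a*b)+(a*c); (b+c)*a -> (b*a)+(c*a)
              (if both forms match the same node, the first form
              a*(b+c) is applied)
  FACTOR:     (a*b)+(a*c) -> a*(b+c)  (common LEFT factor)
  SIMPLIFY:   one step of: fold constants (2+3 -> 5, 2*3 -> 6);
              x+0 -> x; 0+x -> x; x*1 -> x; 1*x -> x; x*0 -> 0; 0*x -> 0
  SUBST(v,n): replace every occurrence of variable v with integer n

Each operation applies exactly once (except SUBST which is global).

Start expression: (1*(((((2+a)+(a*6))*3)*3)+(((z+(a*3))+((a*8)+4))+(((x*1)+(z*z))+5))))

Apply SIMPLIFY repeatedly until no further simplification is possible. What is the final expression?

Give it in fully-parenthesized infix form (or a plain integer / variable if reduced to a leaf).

Answer: (((((2+a)+(a*6))*3)*3)+(((z+(a*3))+((a*8)+4))+((x+(z*z))+5)))

Derivation:
Start: (1*(((((2+a)+(a*6))*3)*3)+(((z+(a*3))+((a*8)+4))+(((x*1)+(z*z))+5))))
Step 1: at root: (1*(((((2+a)+(a*6))*3)*3)+(((z+(a*3))+((a*8)+4))+(((x*1)+(z*z))+5)))) -> (((((2+a)+(a*6))*3)*3)+(((z+(a*3))+((a*8)+4))+(((x*1)+(z*z))+5))); overall: (1*(((((2+a)+(a*6))*3)*3)+(((z+(a*3))+((a*8)+4))+(((x*1)+(z*z))+5)))) -> (((((2+a)+(a*6))*3)*3)+(((z+(a*3))+((a*8)+4))+(((x*1)+(z*z))+5)))
Step 2: at RRLL: (x*1) -> x; overall: (((((2+a)+(a*6))*3)*3)+(((z+(a*3))+((a*8)+4))+(((x*1)+(z*z))+5))) -> (((((2+a)+(a*6))*3)*3)+(((z+(a*3))+((a*8)+4))+((x+(z*z))+5)))
Fixed point: (((((2+a)+(a*6))*3)*3)+(((z+(a*3))+((a*8)+4))+((x+(z*z))+5)))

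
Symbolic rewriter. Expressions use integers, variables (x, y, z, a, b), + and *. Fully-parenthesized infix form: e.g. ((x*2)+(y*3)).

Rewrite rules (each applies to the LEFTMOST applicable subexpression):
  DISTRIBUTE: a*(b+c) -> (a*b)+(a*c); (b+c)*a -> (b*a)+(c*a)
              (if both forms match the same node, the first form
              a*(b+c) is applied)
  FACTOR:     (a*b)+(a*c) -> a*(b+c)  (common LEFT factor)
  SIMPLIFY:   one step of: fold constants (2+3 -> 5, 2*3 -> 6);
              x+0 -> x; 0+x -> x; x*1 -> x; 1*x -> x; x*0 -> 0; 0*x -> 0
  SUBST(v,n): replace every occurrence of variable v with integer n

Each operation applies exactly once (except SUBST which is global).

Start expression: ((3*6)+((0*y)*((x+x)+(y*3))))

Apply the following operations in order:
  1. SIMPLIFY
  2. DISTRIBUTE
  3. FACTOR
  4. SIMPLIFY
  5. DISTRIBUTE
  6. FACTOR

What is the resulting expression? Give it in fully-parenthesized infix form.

Start: ((3*6)+((0*y)*((x+x)+(y*3))))
Apply SIMPLIFY at L (target: (3*6)): ((3*6)+((0*y)*((x+x)+(y*3)))) -> (18+((0*y)*((x+x)+(y*3))))
Apply DISTRIBUTE at R (target: ((0*y)*((x+x)+(y*3)))): (18+((0*y)*((x+x)+(y*3)))) -> (18+(((0*y)*(x+x))+((0*y)*(y*3))))
Apply FACTOR at R (target: (((0*y)*(x+x))+((0*y)*(y*3)))): (18+(((0*y)*(x+x))+((0*y)*(y*3)))) -> (18+((0*y)*((x+x)+(y*3))))
Apply SIMPLIFY at RL (target: (0*y)): (18+((0*y)*((x+x)+(y*3)))) -> (18+(0*((x+x)+(y*3))))
Apply DISTRIBUTE at R (target: (0*((x+x)+(y*3)))): (18+(0*((x+x)+(y*3)))) -> (18+((0*(x+x))+(0*(y*3))))
Apply FACTOR at R (target: ((0*(x+x))+(0*(y*3)))): (18+((0*(x+x))+(0*(y*3)))) -> (18+(0*((x+x)+(y*3))))

Answer: (18+(0*((x+x)+(y*3))))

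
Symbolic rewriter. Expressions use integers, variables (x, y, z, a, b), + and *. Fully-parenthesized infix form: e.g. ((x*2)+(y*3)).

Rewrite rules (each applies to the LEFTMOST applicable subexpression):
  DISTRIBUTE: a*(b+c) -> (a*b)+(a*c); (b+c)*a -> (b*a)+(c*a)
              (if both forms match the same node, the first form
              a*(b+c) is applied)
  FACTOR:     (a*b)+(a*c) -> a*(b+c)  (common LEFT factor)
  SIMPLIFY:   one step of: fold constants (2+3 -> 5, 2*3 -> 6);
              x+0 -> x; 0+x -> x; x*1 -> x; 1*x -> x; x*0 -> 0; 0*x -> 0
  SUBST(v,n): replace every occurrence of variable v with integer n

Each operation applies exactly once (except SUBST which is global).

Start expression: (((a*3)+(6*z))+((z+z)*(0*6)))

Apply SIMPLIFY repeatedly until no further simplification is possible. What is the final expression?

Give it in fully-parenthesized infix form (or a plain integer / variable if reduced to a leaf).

Start: (((a*3)+(6*z))+((z+z)*(0*6)))
Step 1: at RR: (0*6) -> 0; overall: (((a*3)+(6*z))+((z+z)*(0*6))) -> (((a*3)+(6*z))+((z+z)*0))
Step 2: at R: ((z+z)*0) -> 0; overall: (((a*3)+(6*z))+((z+z)*0)) -> (((a*3)+(6*z))+0)
Step 3: at root: (((a*3)+(6*z))+0) -> ((a*3)+(6*z)); overall: (((a*3)+(6*z))+0) -> ((a*3)+(6*z))
Fixed point: ((a*3)+(6*z))

Answer: ((a*3)+(6*z))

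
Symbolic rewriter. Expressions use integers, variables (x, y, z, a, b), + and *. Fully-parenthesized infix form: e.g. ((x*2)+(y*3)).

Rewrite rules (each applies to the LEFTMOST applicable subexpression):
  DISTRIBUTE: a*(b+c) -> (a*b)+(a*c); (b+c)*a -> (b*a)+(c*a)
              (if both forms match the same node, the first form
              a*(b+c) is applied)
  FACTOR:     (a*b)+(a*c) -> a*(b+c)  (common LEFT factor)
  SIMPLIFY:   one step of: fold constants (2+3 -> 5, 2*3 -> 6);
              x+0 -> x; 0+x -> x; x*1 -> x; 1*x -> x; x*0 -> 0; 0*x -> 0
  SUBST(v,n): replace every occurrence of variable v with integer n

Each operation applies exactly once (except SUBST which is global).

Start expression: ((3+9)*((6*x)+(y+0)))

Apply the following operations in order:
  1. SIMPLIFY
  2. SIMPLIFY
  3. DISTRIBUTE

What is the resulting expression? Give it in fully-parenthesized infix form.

Answer: ((12*(6*x))+(12*y))

Derivation:
Start: ((3+9)*((6*x)+(y+0)))
Apply SIMPLIFY at L (target: (3+9)): ((3+9)*((6*x)+(y+0))) -> (12*((6*x)+(y+0)))
Apply SIMPLIFY at RR (target: (y+0)): (12*((6*x)+(y+0))) -> (12*((6*x)+y))
Apply DISTRIBUTE at root (target: (12*((6*x)+y))): (12*((6*x)+y)) -> ((12*(6*x))+(12*y))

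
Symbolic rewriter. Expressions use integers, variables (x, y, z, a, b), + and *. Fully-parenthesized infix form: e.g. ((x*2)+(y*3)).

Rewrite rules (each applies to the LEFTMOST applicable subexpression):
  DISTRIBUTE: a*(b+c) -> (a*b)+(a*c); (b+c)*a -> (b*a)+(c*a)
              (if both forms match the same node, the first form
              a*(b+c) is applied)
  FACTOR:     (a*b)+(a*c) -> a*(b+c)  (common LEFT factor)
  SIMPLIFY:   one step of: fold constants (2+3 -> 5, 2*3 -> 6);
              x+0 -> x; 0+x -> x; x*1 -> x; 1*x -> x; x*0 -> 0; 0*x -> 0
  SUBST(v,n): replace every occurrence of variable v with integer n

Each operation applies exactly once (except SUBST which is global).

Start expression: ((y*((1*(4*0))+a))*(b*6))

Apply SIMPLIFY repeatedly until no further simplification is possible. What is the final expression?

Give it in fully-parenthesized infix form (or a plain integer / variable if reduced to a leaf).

Answer: ((y*a)*(b*6))

Derivation:
Start: ((y*((1*(4*0))+a))*(b*6))
Step 1: at LRL: (1*(4*0)) -> (4*0); overall: ((y*((1*(4*0))+a))*(b*6)) -> ((y*((4*0)+a))*(b*6))
Step 2: at LRL: (4*0) -> 0; overall: ((y*((4*0)+a))*(b*6)) -> ((y*(0+a))*(b*6))
Step 3: at LR: (0+a) -> a; overall: ((y*(0+a))*(b*6)) -> ((y*a)*(b*6))
Fixed point: ((y*a)*(b*6))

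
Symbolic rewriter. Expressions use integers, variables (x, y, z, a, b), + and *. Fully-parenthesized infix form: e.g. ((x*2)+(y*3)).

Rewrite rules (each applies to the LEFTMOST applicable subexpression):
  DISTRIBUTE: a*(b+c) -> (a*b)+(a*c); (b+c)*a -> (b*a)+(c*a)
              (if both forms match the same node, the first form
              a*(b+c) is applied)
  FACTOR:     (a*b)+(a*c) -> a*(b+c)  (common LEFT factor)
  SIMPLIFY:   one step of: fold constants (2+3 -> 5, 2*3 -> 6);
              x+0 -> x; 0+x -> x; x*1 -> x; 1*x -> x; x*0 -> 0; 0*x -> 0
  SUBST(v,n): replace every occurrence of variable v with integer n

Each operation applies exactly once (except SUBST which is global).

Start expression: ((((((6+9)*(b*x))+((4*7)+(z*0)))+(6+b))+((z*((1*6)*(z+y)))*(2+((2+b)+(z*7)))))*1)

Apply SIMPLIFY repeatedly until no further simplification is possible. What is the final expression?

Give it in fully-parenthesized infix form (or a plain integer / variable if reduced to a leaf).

Start: ((((((6+9)*(b*x))+((4*7)+(z*0)))+(6+b))+((z*((1*6)*(z+y)))*(2+((2+b)+(z*7)))))*1)
Step 1: at root: ((((((6+9)*(b*x))+((4*7)+(z*0)))+(6+b))+((z*((1*6)*(z+y)))*(2+((2+b)+(z*7)))))*1) -> (((((6+9)*(b*x))+((4*7)+(z*0)))+(6+b))+((z*((1*6)*(z+y)))*(2+((2+b)+(z*7))))); overall: ((((((6+9)*(b*x))+((4*7)+(z*0)))+(6+b))+((z*((1*6)*(z+y)))*(2+((2+b)+(z*7)))))*1) -> (((((6+9)*(b*x))+((4*7)+(z*0)))+(6+b))+((z*((1*6)*(z+y)))*(2+((2+b)+(z*7)))))
Step 2: at LLLL: (6+9) -> 15; overall: (((((6+9)*(b*x))+((4*7)+(z*0)))+(6+b))+((z*((1*6)*(z+y)))*(2+((2+b)+(z*7))))) -> ((((15*(b*x))+((4*7)+(z*0)))+(6+b))+((z*((1*6)*(z+y)))*(2+((2+b)+(z*7)))))
Step 3: at LLRL: (4*7) -> 28; overall: ((((15*(b*x))+((4*7)+(z*0)))+(6+b))+((z*((1*6)*(z+y)))*(2+((2+b)+(z*7))))) -> ((((15*(b*x))+(28+(z*0)))+(6+b))+((z*((1*6)*(z+y)))*(2+((2+b)+(z*7)))))
Step 4: at LLRR: (z*0) -> 0; overall: ((((15*(b*x))+(28+(z*0)))+(6+b))+((z*((1*6)*(z+y)))*(2+((2+b)+(z*7))))) -> ((((15*(b*x))+(28+0))+(6+b))+((z*((1*6)*(z+y)))*(2+((2+b)+(z*7)))))
Step 5: at LLR: (28+0) -> 28; overall: ((((15*(b*x))+(28+0))+(6+b))+((z*((1*6)*(z+y)))*(2+((2+b)+(z*7))))) -> ((((15*(b*x))+28)+(6+b))+((z*((1*6)*(z+y)))*(2+((2+b)+(z*7)))))
Step 6: at RLRL: (1*6) -> 6; overall: ((((15*(b*x))+28)+(6+b))+((z*((1*6)*(z+y)))*(2+((2+b)+(z*7))))) -> ((((15*(b*x))+28)+(6+b))+((z*(6*(z+y)))*(2+((2+b)+(z*7)))))
Fixed point: ((((15*(b*x))+28)+(6+b))+((z*(6*(z+y)))*(2+((2+b)+(z*7)))))

Answer: ((((15*(b*x))+28)+(6+b))+((z*(6*(z+y)))*(2+((2+b)+(z*7)))))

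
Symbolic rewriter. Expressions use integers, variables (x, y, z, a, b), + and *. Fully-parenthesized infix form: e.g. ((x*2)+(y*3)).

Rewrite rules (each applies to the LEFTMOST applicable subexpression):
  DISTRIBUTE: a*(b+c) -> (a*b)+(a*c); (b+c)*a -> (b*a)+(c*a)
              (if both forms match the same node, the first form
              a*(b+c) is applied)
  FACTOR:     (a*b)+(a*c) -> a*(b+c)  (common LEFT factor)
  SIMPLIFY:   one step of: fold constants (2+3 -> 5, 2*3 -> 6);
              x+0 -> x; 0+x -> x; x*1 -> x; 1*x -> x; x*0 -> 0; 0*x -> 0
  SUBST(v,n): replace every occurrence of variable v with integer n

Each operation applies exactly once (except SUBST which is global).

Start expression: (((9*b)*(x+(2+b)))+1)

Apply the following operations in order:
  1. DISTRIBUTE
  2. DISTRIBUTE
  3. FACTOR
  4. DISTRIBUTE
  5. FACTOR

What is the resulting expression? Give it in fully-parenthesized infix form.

Answer: ((((9*b)*x)+((9*b)*(2+b)))+1)

Derivation:
Start: (((9*b)*(x+(2+b)))+1)
Apply DISTRIBUTE at L (target: ((9*b)*(x+(2+b)))): (((9*b)*(x+(2+b)))+1) -> ((((9*b)*x)+((9*b)*(2+b)))+1)
Apply DISTRIBUTE at LR (target: ((9*b)*(2+b))): ((((9*b)*x)+((9*b)*(2+b)))+1) -> ((((9*b)*x)+(((9*b)*2)+((9*b)*b)))+1)
Apply FACTOR at LR (target: (((9*b)*2)+((9*b)*b))): ((((9*b)*x)+(((9*b)*2)+((9*b)*b)))+1) -> ((((9*b)*x)+((9*b)*(2+b)))+1)
Apply DISTRIBUTE at LR (target: ((9*b)*(2+b))): ((((9*b)*x)+((9*b)*(2+b)))+1) -> ((((9*b)*x)+(((9*b)*2)+((9*b)*b)))+1)
Apply FACTOR at LR (target: (((9*b)*2)+((9*b)*b))): ((((9*b)*x)+(((9*b)*2)+((9*b)*b)))+1) -> ((((9*b)*x)+((9*b)*(2+b)))+1)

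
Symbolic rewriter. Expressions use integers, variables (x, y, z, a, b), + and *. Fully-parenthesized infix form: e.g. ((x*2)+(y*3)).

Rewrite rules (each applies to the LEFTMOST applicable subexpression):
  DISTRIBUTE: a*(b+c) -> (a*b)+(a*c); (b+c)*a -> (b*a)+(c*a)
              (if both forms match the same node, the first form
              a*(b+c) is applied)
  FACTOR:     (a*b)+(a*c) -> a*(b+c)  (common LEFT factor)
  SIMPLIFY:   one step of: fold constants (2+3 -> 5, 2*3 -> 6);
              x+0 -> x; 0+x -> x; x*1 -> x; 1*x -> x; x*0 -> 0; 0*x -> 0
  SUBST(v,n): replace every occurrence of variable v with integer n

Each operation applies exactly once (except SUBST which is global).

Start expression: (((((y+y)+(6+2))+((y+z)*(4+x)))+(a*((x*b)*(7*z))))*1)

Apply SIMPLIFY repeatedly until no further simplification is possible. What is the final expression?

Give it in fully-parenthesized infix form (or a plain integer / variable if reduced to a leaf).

Answer: ((((y+y)+8)+((y+z)*(4+x)))+(a*((x*b)*(7*z))))

Derivation:
Start: (((((y+y)+(6+2))+((y+z)*(4+x)))+(a*((x*b)*(7*z))))*1)
Step 1: at root: (((((y+y)+(6+2))+((y+z)*(4+x)))+(a*((x*b)*(7*z))))*1) -> ((((y+y)+(6+2))+((y+z)*(4+x)))+(a*((x*b)*(7*z)))); overall: (((((y+y)+(6+2))+((y+z)*(4+x)))+(a*((x*b)*(7*z))))*1) -> ((((y+y)+(6+2))+((y+z)*(4+x)))+(a*((x*b)*(7*z))))
Step 2: at LLR: (6+2) -> 8; overall: ((((y+y)+(6+2))+((y+z)*(4+x)))+(a*((x*b)*(7*z)))) -> ((((y+y)+8)+((y+z)*(4+x)))+(a*((x*b)*(7*z))))
Fixed point: ((((y+y)+8)+((y+z)*(4+x)))+(a*((x*b)*(7*z))))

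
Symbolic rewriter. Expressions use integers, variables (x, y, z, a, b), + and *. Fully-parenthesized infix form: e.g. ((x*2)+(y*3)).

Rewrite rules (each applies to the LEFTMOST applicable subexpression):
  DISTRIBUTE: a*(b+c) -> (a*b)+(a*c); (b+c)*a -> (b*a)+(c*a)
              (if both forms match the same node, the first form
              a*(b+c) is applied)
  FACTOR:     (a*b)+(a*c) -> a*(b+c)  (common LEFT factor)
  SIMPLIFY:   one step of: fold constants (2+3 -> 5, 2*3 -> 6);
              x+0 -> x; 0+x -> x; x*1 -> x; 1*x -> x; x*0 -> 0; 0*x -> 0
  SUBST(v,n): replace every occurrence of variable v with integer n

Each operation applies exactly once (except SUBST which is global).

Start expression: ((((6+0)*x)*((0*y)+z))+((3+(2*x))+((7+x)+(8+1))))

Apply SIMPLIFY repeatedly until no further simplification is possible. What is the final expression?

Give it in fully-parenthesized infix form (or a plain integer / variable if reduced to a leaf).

Start: ((((6+0)*x)*((0*y)+z))+((3+(2*x))+((7+x)+(8+1))))
Step 1: at LLL: (6+0) -> 6; overall: ((((6+0)*x)*((0*y)+z))+((3+(2*x))+((7+x)+(8+1)))) -> (((6*x)*((0*y)+z))+((3+(2*x))+((7+x)+(8+1))))
Step 2: at LRL: (0*y) -> 0; overall: (((6*x)*((0*y)+z))+((3+(2*x))+((7+x)+(8+1)))) -> (((6*x)*(0+z))+((3+(2*x))+((7+x)+(8+1))))
Step 3: at LR: (0+z) -> z; overall: (((6*x)*(0+z))+((3+(2*x))+((7+x)+(8+1)))) -> (((6*x)*z)+((3+(2*x))+((7+x)+(8+1))))
Step 4: at RRR: (8+1) -> 9; overall: (((6*x)*z)+((3+(2*x))+((7+x)+(8+1)))) -> (((6*x)*z)+((3+(2*x))+((7+x)+9)))
Fixed point: (((6*x)*z)+((3+(2*x))+((7+x)+9)))

Answer: (((6*x)*z)+((3+(2*x))+((7+x)+9)))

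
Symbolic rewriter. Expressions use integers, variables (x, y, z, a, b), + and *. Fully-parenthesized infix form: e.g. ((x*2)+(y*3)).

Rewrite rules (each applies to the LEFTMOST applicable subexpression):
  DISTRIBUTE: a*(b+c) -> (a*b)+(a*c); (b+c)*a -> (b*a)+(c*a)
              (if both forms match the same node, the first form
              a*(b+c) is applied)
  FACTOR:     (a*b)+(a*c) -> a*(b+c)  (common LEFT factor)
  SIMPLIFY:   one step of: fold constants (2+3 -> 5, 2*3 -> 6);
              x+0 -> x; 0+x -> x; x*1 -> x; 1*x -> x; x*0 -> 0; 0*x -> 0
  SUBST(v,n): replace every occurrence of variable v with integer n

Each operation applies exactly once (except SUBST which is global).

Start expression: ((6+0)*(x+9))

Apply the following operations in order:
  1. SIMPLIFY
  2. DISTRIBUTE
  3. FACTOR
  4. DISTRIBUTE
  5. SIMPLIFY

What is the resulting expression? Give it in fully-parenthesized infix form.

Answer: ((6*x)+54)

Derivation:
Start: ((6+0)*(x+9))
Apply SIMPLIFY at L (target: (6+0)): ((6+0)*(x+9)) -> (6*(x+9))
Apply DISTRIBUTE at root (target: (6*(x+9))): (6*(x+9)) -> ((6*x)+(6*9))
Apply FACTOR at root (target: ((6*x)+(6*9))): ((6*x)+(6*9)) -> (6*(x+9))
Apply DISTRIBUTE at root (target: (6*(x+9))): (6*(x+9)) -> ((6*x)+(6*9))
Apply SIMPLIFY at R (target: (6*9)): ((6*x)+(6*9)) -> ((6*x)+54)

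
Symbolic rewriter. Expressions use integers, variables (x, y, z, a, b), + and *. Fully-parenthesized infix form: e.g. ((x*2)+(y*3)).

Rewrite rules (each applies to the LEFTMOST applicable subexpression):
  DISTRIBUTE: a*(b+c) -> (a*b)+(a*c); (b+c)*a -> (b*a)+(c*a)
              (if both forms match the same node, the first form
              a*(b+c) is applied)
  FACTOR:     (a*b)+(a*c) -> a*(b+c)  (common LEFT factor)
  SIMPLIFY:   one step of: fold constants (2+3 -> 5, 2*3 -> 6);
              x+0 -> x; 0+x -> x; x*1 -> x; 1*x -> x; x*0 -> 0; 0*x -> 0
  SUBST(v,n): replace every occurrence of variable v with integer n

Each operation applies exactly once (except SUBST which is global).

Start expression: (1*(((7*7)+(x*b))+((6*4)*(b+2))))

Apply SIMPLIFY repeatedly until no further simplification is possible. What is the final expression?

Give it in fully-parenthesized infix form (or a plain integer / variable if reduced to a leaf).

Answer: ((49+(x*b))+(24*(b+2)))

Derivation:
Start: (1*(((7*7)+(x*b))+((6*4)*(b+2))))
Step 1: at root: (1*(((7*7)+(x*b))+((6*4)*(b+2)))) -> (((7*7)+(x*b))+((6*4)*(b+2))); overall: (1*(((7*7)+(x*b))+((6*4)*(b+2)))) -> (((7*7)+(x*b))+((6*4)*(b+2)))
Step 2: at LL: (7*7) -> 49; overall: (((7*7)+(x*b))+((6*4)*(b+2))) -> ((49+(x*b))+((6*4)*(b+2)))
Step 3: at RL: (6*4) -> 24; overall: ((49+(x*b))+((6*4)*(b+2))) -> ((49+(x*b))+(24*(b+2)))
Fixed point: ((49+(x*b))+(24*(b+2)))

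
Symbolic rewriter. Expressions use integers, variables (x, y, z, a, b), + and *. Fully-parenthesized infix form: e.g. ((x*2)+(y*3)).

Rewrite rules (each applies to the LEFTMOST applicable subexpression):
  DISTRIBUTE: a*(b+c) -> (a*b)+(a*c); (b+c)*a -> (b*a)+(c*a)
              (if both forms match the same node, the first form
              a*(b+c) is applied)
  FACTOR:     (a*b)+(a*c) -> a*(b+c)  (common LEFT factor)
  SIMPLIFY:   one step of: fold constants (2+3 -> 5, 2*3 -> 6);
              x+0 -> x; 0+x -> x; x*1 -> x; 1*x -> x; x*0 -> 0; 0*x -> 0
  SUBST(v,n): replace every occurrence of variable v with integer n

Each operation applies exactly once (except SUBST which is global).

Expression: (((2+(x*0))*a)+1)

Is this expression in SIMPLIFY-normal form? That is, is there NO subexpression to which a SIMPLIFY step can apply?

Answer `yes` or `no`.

Answer: no

Derivation:
Expression: (((2+(x*0))*a)+1)
Scanning for simplifiable subexpressions (pre-order)...
  at root: (((2+(x*0))*a)+1) (not simplifiable)
  at L: ((2+(x*0))*a) (not simplifiable)
  at LL: (2+(x*0)) (not simplifiable)
  at LLR: (x*0) (SIMPLIFIABLE)
Found simplifiable subexpr at path LLR: (x*0)
One SIMPLIFY step would give: (((2+0)*a)+1)
-> NOT in normal form.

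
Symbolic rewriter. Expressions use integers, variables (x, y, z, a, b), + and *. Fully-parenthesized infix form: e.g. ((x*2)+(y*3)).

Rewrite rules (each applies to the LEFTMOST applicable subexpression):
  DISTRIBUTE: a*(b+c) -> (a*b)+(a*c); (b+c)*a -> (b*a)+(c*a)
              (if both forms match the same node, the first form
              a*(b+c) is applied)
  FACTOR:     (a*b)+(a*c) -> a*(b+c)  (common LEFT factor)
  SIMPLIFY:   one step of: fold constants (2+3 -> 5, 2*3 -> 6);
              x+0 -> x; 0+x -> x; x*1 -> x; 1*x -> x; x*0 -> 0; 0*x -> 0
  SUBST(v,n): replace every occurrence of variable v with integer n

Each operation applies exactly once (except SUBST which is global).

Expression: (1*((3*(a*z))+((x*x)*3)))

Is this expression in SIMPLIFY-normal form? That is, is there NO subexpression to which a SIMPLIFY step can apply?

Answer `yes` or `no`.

Answer: no

Derivation:
Expression: (1*((3*(a*z))+((x*x)*3)))
Scanning for simplifiable subexpressions (pre-order)...
  at root: (1*((3*(a*z))+((x*x)*3))) (SIMPLIFIABLE)
  at R: ((3*(a*z))+((x*x)*3)) (not simplifiable)
  at RL: (3*(a*z)) (not simplifiable)
  at RLR: (a*z) (not simplifiable)
  at RR: ((x*x)*3) (not simplifiable)
  at RRL: (x*x) (not simplifiable)
Found simplifiable subexpr at path root: (1*((3*(a*z))+((x*x)*3)))
One SIMPLIFY step would give: ((3*(a*z))+((x*x)*3))
-> NOT in normal form.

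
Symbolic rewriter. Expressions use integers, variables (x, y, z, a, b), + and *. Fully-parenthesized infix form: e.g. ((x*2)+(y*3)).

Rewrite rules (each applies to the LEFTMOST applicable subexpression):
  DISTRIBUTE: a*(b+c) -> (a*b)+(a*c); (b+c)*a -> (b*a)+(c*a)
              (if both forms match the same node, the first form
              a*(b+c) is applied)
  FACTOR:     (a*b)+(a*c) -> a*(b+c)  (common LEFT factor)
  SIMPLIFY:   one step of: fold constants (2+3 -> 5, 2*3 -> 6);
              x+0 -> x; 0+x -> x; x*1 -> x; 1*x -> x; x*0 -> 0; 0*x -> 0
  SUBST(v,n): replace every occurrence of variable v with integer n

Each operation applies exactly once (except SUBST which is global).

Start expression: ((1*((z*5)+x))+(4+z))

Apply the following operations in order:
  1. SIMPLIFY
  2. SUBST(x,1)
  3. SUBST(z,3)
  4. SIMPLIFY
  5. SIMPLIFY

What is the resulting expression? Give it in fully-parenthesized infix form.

Start: ((1*((z*5)+x))+(4+z))
Apply SIMPLIFY at L (target: (1*((z*5)+x))): ((1*((z*5)+x))+(4+z)) -> (((z*5)+x)+(4+z))
Apply SUBST(x,1): (((z*5)+x)+(4+z)) -> (((z*5)+1)+(4+z))
Apply SUBST(z,3): (((z*5)+1)+(4+z)) -> (((3*5)+1)+(4+3))
Apply SIMPLIFY at LL (target: (3*5)): (((3*5)+1)+(4+3)) -> ((15+1)+(4+3))
Apply SIMPLIFY at L (target: (15+1)): ((15+1)+(4+3)) -> (16+(4+3))

Answer: (16+(4+3))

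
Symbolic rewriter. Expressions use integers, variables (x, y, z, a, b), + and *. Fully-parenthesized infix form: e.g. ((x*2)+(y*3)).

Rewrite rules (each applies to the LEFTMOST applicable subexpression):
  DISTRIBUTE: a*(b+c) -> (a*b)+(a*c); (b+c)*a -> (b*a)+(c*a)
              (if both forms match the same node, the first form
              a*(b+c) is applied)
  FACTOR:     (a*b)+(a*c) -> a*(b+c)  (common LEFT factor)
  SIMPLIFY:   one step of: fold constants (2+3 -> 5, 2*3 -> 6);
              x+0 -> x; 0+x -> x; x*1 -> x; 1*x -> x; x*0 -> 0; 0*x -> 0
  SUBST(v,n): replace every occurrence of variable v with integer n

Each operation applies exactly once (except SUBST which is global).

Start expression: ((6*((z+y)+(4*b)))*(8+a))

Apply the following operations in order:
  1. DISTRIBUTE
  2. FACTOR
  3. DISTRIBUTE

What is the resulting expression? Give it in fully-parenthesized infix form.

Answer: (((6*((z+y)+(4*b)))*8)+((6*((z+y)+(4*b)))*a))

Derivation:
Start: ((6*((z+y)+(4*b)))*(8+a))
Apply DISTRIBUTE at root (target: ((6*((z+y)+(4*b)))*(8+a))): ((6*((z+y)+(4*b)))*(8+a)) -> (((6*((z+y)+(4*b)))*8)+((6*((z+y)+(4*b)))*a))
Apply FACTOR at root (target: (((6*((z+y)+(4*b)))*8)+((6*((z+y)+(4*b)))*a))): (((6*((z+y)+(4*b)))*8)+((6*((z+y)+(4*b)))*a)) -> ((6*((z+y)+(4*b)))*(8+a))
Apply DISTRIBUTE at root (target: ((6*((z+y)+(4*b)))*(8+a))): ((6*((z+y)+(4*b)))*(8+a)) -> (((6*((z+y)+(4*b)))*8)+((6*((z+y)+(4*b)))*a))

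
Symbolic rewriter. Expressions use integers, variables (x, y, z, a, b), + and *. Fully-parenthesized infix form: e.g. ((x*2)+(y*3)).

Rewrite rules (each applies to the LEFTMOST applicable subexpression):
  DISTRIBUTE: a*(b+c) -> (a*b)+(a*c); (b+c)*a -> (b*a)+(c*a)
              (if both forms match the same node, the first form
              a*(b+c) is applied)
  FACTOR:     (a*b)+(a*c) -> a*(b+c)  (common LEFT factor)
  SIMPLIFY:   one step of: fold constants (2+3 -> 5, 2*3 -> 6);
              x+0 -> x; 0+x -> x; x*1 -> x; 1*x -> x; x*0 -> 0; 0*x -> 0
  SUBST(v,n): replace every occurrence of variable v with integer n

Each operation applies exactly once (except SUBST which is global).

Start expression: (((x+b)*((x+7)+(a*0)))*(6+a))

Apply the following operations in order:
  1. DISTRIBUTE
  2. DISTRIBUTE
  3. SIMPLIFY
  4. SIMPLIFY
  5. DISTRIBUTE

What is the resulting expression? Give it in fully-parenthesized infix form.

Start: (((x+b)*((x+7)+(a*0)))*(6+a))
Apply DISTRIBUTE at root (target: (((x+b)*((x+7)+(a*0)))*(6+a))): (((x+b)*((x+7)+(a*0)))*(6+a)) -> ((((x+b)*((x+7)+(a*0)))*6)+(((x+b)*((x+7)+(a*0)))*a))
Apply DISTRIBUTE at LL (target: ((x+b)*((x+7)+(a*0)))): ((((x+b)*((x+7)+(a*0)))*6)+(((x+b)*((x+7)+(a*0)))*a)) -> (((((x+b)*(x+7))+((x+b)*(a*0)))*6)+(((x+b)*((x+7)+(a*0)))*a))
Apply SIMPLIFY at LLRR (target: (a*0)): (((((x+b)*(x+7))+((x+b)*(a*0)))*6)+(((x+b)*((x+7)+(a*0)))*a)) -> (((((x+b)*(x+7))+((x+b)*0))*6)+(((x+b)*((x+7)+(a*0)))*a))
Apply SIMPLIFY at LLR (target: ((x+b)*0)): (((((x+b)*(x+7))+((x+b)*0))*6)+(((x+b)*((x+7)+(a*0)))*a)) -> (((((x+b)*(x+7))+0)*6)+(((x+b)*((x+7)+(a*0)))*a))
Apply DISTRIBUTE at L (target: ((((x+b)*(x+7))+0)*6)): (((((x+b)*(x+7))+0)*6)+(((x+b)*((x+7)+(a*0)))*a)) -> (((((x+b)*(x+7))*6)+(0*6))+(((x+b)*((x+7)+(a*0)))*a))

Answer: (((((x+b)*(x+7))*6)+(0*6))+(((x+b)*((x+7)+(a*0)))*a))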